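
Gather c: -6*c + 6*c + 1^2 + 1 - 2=0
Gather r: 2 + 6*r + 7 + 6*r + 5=12*r + 14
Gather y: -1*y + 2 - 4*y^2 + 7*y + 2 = -4*y^2 + 6*y + 4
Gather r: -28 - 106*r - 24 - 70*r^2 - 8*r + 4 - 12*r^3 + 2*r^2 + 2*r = -12*r^3 - 68*r^2 - 112*r - 48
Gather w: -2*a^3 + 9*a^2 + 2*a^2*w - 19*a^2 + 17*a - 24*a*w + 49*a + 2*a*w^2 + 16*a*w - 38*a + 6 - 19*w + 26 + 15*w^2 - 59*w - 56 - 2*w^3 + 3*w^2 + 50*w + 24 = -2*a^3 - 10*a^2 + 28*a - 2*w^3 + w^2*(2*a + 18) + w*(2*a^2 - 8*a - 28)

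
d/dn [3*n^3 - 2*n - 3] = 9*n^2 - 2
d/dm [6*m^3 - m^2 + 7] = 2*m*(9*m - 1)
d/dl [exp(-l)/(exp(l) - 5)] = (5 - 2*exp(l))*exp(-l)/(exp(2*l) - 10*exp(l) + 25)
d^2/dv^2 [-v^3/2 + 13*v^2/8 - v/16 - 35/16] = 13/4 - 3*v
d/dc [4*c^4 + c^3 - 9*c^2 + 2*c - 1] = 16*c^3 + 3*c^2 - 18*c + 2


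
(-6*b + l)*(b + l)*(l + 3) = -6*b^2*l - 18*b^2 - 5*b*l^2 - 15*b*l + l^3 + 3*l^2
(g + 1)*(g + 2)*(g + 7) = g^3 + 10*g^2 + 23*g + 14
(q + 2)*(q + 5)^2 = q^3 + 12*q^2 + 45*q + 50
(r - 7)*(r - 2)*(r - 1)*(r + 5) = r^4 - 5*r^3 - 27*r^2 + 101*r - 70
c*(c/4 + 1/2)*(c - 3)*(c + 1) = c^4/4 - 7*c^2/4 - 3*c/2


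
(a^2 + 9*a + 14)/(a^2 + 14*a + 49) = (a + 2)/(a + 7)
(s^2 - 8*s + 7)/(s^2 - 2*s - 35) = (s - 1)/(s + 5)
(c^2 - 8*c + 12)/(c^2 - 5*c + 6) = (c - 6)/(c - 3)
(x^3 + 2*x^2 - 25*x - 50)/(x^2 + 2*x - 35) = (x^2 + 7*x + 10)/(x + 7)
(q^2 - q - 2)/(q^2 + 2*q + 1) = (q - 2)/(q + 1)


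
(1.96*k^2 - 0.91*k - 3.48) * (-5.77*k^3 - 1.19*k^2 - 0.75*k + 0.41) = -11.3092*k^5 + 2.9183*k^4 + 19.6925*k^3 + 5.6273*k^2 + 2.2369*k - 1.4268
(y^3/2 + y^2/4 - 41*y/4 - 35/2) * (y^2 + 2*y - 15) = y^5/2 + 5*y^4/4 - 69*y^3/4 - 167*y^2/4 + 475*y/4 + 525/2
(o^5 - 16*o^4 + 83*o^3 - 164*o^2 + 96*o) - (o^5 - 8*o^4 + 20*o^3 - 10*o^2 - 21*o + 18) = -8*o^4 + 63*o^3 - 154*o^2 + 117*o - 18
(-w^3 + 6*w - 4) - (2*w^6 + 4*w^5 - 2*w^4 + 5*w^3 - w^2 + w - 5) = -2*w^6 - 4*w^5 + 2*w^4 - 6*w^3 + w^2 + 5*w + 1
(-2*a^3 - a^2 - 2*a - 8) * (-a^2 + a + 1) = 2*a^5 - a^4 - a^3 + 5*a^2 - 10*a - 8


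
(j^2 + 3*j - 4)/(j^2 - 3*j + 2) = (j + 4)/(j - 2)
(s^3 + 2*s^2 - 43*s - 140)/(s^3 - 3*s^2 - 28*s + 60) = (s^2 - 3*s - 28)/(s^2 - 8*s + 12)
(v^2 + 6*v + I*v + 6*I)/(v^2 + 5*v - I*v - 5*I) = (v^2 + v*(6 + I) + 6*I)/(v^2 + v*(5 - I) - 5*I)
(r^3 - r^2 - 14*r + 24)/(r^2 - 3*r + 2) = (r^2 + r - 12)/(r - 1)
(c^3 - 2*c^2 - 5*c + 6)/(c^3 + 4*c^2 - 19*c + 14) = (c^2 - c - 6)/(c^2 + 5*c - 14)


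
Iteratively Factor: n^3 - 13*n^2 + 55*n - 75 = (n - 5)*(n^2 - 8*n + 15) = (n - 5)*(n - 3)*(n - 5)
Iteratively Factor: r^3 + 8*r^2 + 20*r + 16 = (r + 2)*(r^2 + 6*r + 8) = (r + 2)^2*(r + 4)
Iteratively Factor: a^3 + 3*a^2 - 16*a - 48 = (a + 3)*(a^2 - 16) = (a + 3)*(a + 4)*(a - 4)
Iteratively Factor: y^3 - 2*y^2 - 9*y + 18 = (y + 3)*(y^2 - 5*y + 6) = (y - 3)*(y + 3)*(y - 2)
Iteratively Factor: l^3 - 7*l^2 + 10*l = (l)*(l^2 - 7*l + 10) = l*(l - 5)*(l - 2)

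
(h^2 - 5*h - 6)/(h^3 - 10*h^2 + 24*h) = (h + 1)/(h*(h - 4))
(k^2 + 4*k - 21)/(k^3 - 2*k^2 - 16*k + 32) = (k^2 + 4*k - 21)/(k^3 - 2*k^2 - 16*k + 32)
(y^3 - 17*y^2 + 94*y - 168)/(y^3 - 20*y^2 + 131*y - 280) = (y^2 - 10*y + 24)/(y^2 - 13*y + 40)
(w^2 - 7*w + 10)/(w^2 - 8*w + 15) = (w - 2)/(w - 3)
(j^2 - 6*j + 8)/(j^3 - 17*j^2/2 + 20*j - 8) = 2*(j - 2)/(2*j^2 - 9*j + 4)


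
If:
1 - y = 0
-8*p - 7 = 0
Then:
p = -7/8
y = 1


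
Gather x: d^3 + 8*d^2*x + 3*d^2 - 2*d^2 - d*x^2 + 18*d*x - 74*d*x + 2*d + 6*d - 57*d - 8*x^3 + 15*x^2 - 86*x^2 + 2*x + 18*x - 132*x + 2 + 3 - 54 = d^3 + d^2 - 49*d - 8*x^3 + x^2*(-d - 71) + x*(8*d^2 - 56*d - 112) - 49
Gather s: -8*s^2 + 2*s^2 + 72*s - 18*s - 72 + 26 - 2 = -6*s^2 + 54*s - 48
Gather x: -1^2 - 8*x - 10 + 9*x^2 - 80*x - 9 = 9*x^2 - 88*x - 20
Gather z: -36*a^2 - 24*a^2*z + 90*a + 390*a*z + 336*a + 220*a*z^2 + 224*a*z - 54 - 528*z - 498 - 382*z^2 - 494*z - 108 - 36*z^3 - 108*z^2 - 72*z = -36*a^2 + 426*a - 36*z^3 + z^2*(220*a - 490) + z*(-24*a^2 + 614*a - 1094) - 660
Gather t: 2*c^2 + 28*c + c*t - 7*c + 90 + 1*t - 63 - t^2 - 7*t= 2*c^2 + 21*c - t^2 + t*(c - 6) + 27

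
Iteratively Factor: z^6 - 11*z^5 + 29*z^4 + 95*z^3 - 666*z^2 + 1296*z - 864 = (z - 2)*(z^5 - 9*z^4 + 11*z^3 + 117*z^2 - 432*z + 432) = (z - 2)*(z + 4)*(z^4 - 13*z^3 + 63*z^2 - 135*z + 108) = (z - 3)*(z - 2)*(z + 4)*(z^3 - 10*z^2 + 33*z - 36) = (z - 4)*(z - 3)*(z - 2)*(z + 4)*(z^2 - 6*z + 9) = (z - 4)*(z - 3)^2*(z - 2)*(z + 4)*(z - 3)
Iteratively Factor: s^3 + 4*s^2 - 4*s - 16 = (s + 4)*(s^2 - 4) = (s - 2)*(s + 4)*(s + 2)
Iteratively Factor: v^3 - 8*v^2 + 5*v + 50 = (v + 2)*(v^2 - 10*v + 25) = (v - 5)*(v + 2)*(v - 5)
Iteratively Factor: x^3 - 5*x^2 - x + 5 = (x + 1)*(x^2 - 6*x + 5) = (x - 1)*(x + 1)*(x - 5)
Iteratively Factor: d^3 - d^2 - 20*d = (d + 4)*(d^2 - 5*d) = (d - 5)*(d + 4)*(d)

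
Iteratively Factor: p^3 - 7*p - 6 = (p + 1)*(p^2 - p - 6) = (p - 3)*(p + 1)*(p + 2)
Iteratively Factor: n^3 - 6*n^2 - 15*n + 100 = (n - 5)*(n^2 - n - 20) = (n - 5)*(n + 4)*(n - 5)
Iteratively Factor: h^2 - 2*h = (h - 2)*(h)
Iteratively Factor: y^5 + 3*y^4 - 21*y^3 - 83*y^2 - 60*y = (y)*(y^4 + 3*y^3 - 21*y^2 - 83*y - 60) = y*(y + 4)*(y^3 - y^2 - 17*y - 15) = y*(y + 3)*(y + 4)*(y^2 - 4*y - 5) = y*(y - 5)*(y + 3)*(y + 4)*(y + 1)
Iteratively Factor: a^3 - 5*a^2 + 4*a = (a)*(a^2 - 5*a + 4) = a*(a - 4)*(a - 1)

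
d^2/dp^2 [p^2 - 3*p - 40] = 2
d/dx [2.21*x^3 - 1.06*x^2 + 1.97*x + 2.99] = 6.63*x^2 - 2.12*x + 1.97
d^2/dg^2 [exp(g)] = exp(g)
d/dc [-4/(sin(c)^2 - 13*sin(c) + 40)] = 4*(2*sin(c) - 13)*cos(c)/(sin(c)^2 - 13*sin(c) + 40)^2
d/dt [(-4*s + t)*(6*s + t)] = 2*s + 2*t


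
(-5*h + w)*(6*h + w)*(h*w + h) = -30*h^3*w - 30*h^3 + h^2*w^2 + h^2*w + h*w^3 + h*w^2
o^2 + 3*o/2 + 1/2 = (o + 1/2)*(o + 1)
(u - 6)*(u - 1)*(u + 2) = u^3 - 5*u^2 - 8*u + 12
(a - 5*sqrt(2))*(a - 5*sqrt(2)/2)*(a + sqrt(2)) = a^3 - 13*sqrt(2)*a^2/2 + 10*a + 25*sqrt(2)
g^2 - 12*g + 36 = (g - 6)^2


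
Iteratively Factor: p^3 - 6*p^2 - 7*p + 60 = (p - 5)*(p^2 - p - 12) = (p - 5)*(p - 4)*(p + 3)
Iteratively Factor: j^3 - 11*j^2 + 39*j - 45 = (j - 3)*(j^2 - 8*j + 15) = (j - 3)^2*(j - 5)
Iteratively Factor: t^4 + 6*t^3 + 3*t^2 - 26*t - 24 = (t + 4)*(t^3 + 2*t^2 - 5*t - 6) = (t + 1)*(t + 4)*(t^2 + t - 6) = (t - 2)*(t + 1)*(t + 4)*(t + 3)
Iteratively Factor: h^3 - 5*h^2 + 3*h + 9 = (h - 3)*(h^2 - 2*h - 3) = (h - 3)*(h + 1)*(h - 3)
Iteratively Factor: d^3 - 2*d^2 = (d)*(d^2 - 2*d) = d*(d - 2)*(d)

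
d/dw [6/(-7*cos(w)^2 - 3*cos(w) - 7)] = -6*(14*cos(w) + 3)*sin(w)/(7*cos(w)^2 + 3*cos(w) + 7)^2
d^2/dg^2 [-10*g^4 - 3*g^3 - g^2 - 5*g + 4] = -120*g^2 - 18*g - 2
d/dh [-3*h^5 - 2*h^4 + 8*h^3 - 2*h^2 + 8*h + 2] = -15*h^4 - 8*h^3 + 24*h^2 - 4*h + 8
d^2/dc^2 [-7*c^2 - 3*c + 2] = -14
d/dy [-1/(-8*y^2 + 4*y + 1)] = 4*(1 - 4*y)/(-8*y^2 + 4*y + 1)^2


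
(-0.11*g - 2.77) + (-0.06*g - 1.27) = -0.17*g - 4.04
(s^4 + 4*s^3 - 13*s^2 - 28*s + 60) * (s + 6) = s^5 + 10*s^4 + 11*s^3 - 106*s^2 - 108*s + 360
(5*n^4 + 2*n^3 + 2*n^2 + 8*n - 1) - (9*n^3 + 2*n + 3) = 5*n^4 - 7*n^3 + 2*n^2 + 6*n - 4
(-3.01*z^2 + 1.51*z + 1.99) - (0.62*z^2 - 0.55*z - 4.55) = -3.63*z^2 + 2.06*z + 6.54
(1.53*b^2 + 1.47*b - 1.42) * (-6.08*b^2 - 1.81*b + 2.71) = -9.3024*b^4 - 11.7069*b^3 + 10.1192*b^2 + 6.5539*b - 3.8482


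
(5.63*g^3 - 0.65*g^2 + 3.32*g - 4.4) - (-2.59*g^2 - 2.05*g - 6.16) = 5.63*g^3 + 1.94*g^2 + 5.37*g + 1.76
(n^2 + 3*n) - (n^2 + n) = 2*n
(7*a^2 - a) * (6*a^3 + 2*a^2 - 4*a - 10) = 42*a^5 + 8*a^4 - 30*a^3 - 66*a^2 + 10*a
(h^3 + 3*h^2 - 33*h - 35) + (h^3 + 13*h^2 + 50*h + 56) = 2*h^3 + 16*h^2 + 17*h + 21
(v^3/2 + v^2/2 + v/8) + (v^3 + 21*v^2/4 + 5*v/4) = 3*v^3/2 + 23*v^2/4 + 11*v/8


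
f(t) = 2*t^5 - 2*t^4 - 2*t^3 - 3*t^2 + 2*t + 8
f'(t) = 10*t^4 - 8*t^3 - 6*t^2 - 6*t + 2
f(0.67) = 7.26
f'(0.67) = -5.10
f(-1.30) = -8.41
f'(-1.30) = 45.80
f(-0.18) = 7.55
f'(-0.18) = 2.94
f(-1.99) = -85.88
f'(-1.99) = 210.05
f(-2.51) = -262.93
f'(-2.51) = 502.68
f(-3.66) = -1613.85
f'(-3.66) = 2130.23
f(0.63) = 7.45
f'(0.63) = -4.59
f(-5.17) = -8622.27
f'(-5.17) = 8122.49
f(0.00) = 8.00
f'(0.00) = 2.00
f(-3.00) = -619.00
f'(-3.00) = 992.00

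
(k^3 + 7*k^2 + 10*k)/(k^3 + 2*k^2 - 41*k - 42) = k*(k^2 + 7*k + 10)/(k^3 + 2*k^2 - 41*k - 42)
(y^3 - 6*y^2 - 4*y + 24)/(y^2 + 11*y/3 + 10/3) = 3*(y^2 - 8*y + 12)/(3*y + 5)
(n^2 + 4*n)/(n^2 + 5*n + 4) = n/(n + 1)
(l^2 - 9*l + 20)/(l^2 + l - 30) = (l - 4)/(l + 6)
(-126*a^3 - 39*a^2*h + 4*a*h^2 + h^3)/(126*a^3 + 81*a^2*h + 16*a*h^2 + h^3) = (-6*a + h)/(6*a + h)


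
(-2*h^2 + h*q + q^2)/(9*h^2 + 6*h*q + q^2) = (-2*h^2 + h*q + q^2)/(9*h^2 + 6*h*q + q^2)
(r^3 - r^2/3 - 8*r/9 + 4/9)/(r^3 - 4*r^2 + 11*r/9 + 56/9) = (9*r^2 - 12*r + 4)/(9*r^2 - 45*r + 56)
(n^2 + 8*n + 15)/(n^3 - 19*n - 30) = (n + 5)/(n^2 - 3*n - 10)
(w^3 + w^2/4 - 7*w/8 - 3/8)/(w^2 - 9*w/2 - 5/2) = (4*w^2 - w - 3)/(4*(w - 5))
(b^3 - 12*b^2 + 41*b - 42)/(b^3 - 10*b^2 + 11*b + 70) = (b^2 - 5*b + 6)/(b^2 - 3*b - 10)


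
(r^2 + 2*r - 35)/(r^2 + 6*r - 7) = (r - 5)/(r - 1)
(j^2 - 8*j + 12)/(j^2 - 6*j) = (j - 2)/j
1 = 1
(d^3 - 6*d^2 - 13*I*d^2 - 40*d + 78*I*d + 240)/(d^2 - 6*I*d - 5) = (d^2 + d*(-6 - 8*I) + 48*I)/(d - I)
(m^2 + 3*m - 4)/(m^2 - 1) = (m + 4)/(m + 1)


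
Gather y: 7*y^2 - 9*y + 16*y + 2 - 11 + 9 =7*y^2 + 7*y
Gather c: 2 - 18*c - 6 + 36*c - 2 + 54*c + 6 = 72*c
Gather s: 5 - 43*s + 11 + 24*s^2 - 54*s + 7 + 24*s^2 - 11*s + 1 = 48*s^2 - 108*s + 24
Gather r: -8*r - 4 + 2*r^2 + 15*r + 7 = 2*r^2 + 7*r + 3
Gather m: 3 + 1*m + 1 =m + 4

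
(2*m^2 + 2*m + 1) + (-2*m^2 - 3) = 2*m - 2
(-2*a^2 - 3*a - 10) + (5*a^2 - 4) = 3*a^2 - 3*a - 14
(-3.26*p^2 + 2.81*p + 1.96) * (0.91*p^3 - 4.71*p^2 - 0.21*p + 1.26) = -2.9666*p^5 + 17.9117*p^4 - 10.7669*p^3 - 13.9293*p^2 + 3.129*p + 2.4696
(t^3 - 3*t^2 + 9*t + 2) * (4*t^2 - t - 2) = 4*t^5 - 13*t^4 + 37*t^3 + 5*t^2 - 20*t - 4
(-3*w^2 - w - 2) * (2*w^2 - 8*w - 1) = -6*w^4 + 22*w^3 + 7*w^2 + 17*w + 2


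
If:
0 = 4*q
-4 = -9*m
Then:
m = 4/9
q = 0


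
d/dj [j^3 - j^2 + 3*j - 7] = 3*j^2 - 2*j + 3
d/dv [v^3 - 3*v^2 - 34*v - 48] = 3*v^2 - 6*v - 34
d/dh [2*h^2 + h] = 4*h + 1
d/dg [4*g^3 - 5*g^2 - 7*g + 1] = 12*g^2 - 10*g - 7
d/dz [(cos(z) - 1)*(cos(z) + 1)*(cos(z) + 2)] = (-3*cos(z)^2 - 4*cos(z) + 1)*sin(z)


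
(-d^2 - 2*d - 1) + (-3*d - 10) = -d^2 - 5*d - 11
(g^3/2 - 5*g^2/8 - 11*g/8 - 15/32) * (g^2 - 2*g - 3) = g^5/2 - 13*g^4/8 - 13*g^3/8 + 133*g^2/32 + 81*g/16 + 45/32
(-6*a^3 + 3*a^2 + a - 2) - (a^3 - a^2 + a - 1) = -7*a^3 + 4*a^2 - 1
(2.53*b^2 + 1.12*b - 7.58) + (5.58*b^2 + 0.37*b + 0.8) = 8.11*b^2 + 1.49*b - 6.78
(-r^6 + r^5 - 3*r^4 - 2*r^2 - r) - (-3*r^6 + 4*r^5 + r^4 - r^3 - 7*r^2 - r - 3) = 2*r^6 - 3*r^5 - 4*r^4 + r^3 + 5*r^2 + 3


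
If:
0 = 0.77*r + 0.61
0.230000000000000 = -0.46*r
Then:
No Solution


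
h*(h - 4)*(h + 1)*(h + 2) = h^4 - h^3 - 10*h^2 - 8*h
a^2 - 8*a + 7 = (a - 7)*(a - 1)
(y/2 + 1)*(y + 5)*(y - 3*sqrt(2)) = y^3/2 - 3*sqrt(2)*y^2/2 + 7*y^2/2 - 21*sqrt(2)*y/2 + 5*y - 15*sqrt(2)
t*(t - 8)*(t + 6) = t^3 - 2*t^2 - 48*t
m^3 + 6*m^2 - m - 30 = (m - 2)*(m + 3)*(m + 5)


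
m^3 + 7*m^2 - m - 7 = (m - 1)*(m + 1)*(m + 7)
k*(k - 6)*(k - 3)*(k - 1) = k^4 - 10*k^3 + 27*k^2 - 18*k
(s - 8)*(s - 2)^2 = s^3 - 12*s^2 + 36*s - 32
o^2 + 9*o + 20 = (o + 4)*(o + 5)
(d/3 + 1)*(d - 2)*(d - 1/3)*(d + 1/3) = d^4/3 + d^3/3 - 55*d^2/27 - d/27 + 2/9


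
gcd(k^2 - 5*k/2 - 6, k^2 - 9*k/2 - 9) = k + 3/2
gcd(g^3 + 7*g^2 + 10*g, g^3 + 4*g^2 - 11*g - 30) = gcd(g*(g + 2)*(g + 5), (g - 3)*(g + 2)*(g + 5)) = g^2 + 7*g + 10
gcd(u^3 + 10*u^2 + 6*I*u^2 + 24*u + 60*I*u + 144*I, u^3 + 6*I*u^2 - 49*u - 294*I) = u + 6*I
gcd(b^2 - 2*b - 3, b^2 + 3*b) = 1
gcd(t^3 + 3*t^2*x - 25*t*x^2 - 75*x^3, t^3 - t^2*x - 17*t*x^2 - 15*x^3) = -t^2 + 2*t*x + 15*x^2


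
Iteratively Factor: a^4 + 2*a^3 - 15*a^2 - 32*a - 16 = (a + 1)*(a^3 + a^2 - 16*a - 16) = (a + 1)^2*(a^2 - 16) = (a + 1)^2*(a + 4)*(a - 4)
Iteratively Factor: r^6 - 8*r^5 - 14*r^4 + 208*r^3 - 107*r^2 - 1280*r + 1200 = (r - 5)*(r^5 - 3*r^4 - 29*r^3 + 63*r^2 + 208*r - 240) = (r - 5)*(r + 3)*(r^4 - 6*r^3 - 11*r^2 + 96*r - 80) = (r - 5)*(r - 4)*(r + 3)*(r^3 - 2*r^2 - 19*r + 20) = (r - 5)*(r - 4)*(r - 1)*(r + 3)*(r^2 - r - 20) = (r - 5)^2*(r - 4)*(r - 1)*(r + 3)*(r + 4)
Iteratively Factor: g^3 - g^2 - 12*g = (g + 3)*(g^2 - 4*g) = (g - 4)*(g + 3)*(g)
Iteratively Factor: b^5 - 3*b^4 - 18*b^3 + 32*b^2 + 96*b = (b)*(b^4 - 3*b^3 - 18*b^2 + 32*b + 96) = b*(b - 4)*(b^3 + b^2 - 14*b - 24) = b*(b - 4)*(b + 3)*(b^2 - 2*b - 8) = b*(b - 4)*(b + 2)*(b + 3)*(b - 4)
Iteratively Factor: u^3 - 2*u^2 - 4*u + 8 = (u - 2)*(u^2 - 4) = (u - 2)*(u + 2)*(u - 2)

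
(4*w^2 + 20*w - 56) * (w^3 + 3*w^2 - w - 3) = 4*w^5 + 32*w^4 - 200*w^2 - 4*w + 168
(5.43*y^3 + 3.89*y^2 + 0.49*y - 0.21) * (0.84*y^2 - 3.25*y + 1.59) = 4.5612*y^5 - 14.3799*y^4 - 3.5972*y^3 + 4.4162*y^2 + 1.4616*y - 0.3339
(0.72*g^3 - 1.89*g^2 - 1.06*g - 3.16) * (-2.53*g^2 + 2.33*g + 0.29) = -1.8216*g^5 + 6.4593*g^4 - 1.5131*g^3 + 4.9769*g^2 - 7.6702*g - 0.9164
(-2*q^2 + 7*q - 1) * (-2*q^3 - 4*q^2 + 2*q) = 4*q^5 - 6*q^4 - 30*q^3 + 18*q^2 - 2*q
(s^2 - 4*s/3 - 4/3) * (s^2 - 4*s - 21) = s^4 - 16*s^3/3 - 17*s^2 + 100*s/3 + 28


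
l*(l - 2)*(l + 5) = l^3 + 3*l^2 - 10*l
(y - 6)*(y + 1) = y^2 - 5*y - 6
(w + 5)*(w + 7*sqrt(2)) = w^2 + 5*w + 7*sqrt(2)*w + 35*sqrt(2)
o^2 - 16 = (o - 4)*(o + 4)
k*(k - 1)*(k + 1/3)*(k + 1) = k^4 + k^3/3 - k^2 - k/3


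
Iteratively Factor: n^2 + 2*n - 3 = (n - 1)*(n + 3)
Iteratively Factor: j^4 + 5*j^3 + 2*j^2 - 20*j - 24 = (j + 2)*(j^3 + 3*j^2 - 4*j - 12) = (j + 2)^2*(j^2 + j - 6) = (j + 2)^2*(j + 3)*(j - 2)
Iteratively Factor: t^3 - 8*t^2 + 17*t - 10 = (t - 1)*(t^2 - 7*t + 10) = (t - 5)*(t - 1)*(t - 2)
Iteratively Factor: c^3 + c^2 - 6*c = (c + 3)*(c^2 - 2*c) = c*(c + 3)*(c - 2)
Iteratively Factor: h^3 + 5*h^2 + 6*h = (h + 3)*(h^2 + 2*h) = (h + 2)*(h + 3)*(h)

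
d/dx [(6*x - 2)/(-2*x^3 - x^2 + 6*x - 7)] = 2*(-6*x^3 - 3*x^2 + 18*x + 2*(3*x - 1)*(3*x^2 + x - 3) - 21)/(2*x^3 + x^2 - 6*x + 7)^2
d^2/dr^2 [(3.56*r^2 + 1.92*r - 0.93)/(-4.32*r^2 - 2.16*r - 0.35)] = (-1.13686837721616e-13*r^4 - 5.22547200000008*r^3 + 136.432512*r^2 + 69.486336*r + 7.896536)/(80.621568*r^6 + 120.932352*r^5 + 80.061696*r^4 + 29.673216*r^3 + 6.48648*r^2 + 0.7938*r + 0.042875)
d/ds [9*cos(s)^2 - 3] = -9*sin(2*s)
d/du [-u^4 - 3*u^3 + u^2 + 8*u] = -4*u^3 - 9*u^2 + 2*u + 8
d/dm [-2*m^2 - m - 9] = -4*m - 1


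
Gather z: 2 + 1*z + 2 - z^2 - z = 4 - z^2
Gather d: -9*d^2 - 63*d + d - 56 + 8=-9*d^2 - 62*d - 48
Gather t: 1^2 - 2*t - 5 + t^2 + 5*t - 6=t^2 + 3*t - 10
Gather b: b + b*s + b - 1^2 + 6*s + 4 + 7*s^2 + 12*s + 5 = b*(s + 2) + 7*s^2 + 18*s + 8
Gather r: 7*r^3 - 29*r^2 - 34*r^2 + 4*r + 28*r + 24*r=7*r^3 - 63*r^2 + 56*r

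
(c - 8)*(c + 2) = c^2 - 6*c - 16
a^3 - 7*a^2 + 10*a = a*(a - 5)*(a - 2)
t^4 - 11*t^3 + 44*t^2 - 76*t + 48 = (t - 4)*(t - 3)*(t - 2)^2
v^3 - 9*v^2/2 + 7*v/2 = v*(v - 7/2)*(v - 1)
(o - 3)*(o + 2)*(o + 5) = o^3 + 4*o^2 - 11*o - 30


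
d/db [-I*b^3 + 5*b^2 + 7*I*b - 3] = -3*I*b^2 + 10*b + 7*I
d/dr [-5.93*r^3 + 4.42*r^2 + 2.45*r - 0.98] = -17.79*r^2 + 8.84*r + 2.45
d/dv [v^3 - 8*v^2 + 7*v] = 3*v^2 - 16*v + 7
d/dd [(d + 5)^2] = 2*d + 10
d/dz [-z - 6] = -1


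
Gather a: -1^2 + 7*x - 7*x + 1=0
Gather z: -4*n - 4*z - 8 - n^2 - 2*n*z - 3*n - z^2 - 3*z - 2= -n^2 - 7*n - z^2 + z*(-2*n - 7) - 10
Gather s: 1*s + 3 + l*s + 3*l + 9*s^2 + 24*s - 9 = 3*l + 9*s^2 + s*(l + 25) - 6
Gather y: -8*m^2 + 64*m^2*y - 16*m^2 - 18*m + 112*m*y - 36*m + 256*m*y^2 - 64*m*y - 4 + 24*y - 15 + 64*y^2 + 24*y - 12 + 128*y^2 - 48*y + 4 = -24*m^2 - 54*m + y^2*(256*m + 192) + y*(64*m^2 + 48*m) - 27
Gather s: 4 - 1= 3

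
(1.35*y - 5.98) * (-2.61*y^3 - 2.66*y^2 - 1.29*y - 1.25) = -3.5235*y^4 + 12.0168*y^3 + 14.1653*y^2 + 6.0267*y + 7.475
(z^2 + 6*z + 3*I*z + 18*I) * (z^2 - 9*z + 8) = z^4 - 3*z^3 + 3*I*z^3 - 46*z^2 - 9*I*z^2 + 48*z - 138*I*z + 144*I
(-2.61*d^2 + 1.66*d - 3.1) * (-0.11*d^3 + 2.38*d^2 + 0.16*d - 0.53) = 0.2871*d^5 - 6.3944*d^4 + 3.8742*d^3 - 5.7291*d^2 - 1.3758*d + 1.643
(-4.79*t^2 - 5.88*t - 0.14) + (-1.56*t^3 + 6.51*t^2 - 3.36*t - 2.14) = -1.56*t^3 + 1.72*t^2 - 9.24*t - 2.28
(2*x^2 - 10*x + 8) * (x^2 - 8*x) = 2*x^4 - 26*x^3 + 88*x^2 - 64*x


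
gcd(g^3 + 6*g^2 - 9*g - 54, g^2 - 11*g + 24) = g - 3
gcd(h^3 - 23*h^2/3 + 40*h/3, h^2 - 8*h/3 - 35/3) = h - 5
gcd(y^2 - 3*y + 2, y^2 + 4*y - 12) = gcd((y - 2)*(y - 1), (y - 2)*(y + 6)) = y - 2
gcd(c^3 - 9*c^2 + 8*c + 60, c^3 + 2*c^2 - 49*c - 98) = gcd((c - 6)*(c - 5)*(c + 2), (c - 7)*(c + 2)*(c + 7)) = c + 2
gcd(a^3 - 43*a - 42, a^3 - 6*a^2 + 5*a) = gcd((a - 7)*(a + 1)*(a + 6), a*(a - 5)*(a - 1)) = 1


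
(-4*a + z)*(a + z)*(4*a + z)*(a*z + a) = -16*a^4*z - 16*a^4 - 16*a^3*z^2 - 16*a^3*z + a^2*z^3 + a^2*z^2 + a*z^4 + a*z^3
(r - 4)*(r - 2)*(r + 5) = r^3 - r^2 - 22*r + 40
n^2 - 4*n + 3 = (n - 3)*(n - 1)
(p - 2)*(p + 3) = p^2 + p - 6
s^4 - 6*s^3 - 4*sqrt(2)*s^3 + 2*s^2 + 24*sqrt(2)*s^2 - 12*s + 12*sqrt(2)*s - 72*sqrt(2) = (s - 6)*(s - 3*sqrt(2))*(s - 2*sqrt(2))*(s + sqrt(2))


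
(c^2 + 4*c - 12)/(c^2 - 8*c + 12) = (c + 6)/(c - 6)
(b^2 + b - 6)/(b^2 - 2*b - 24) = (-b^2 - b + 6)/(-b^2 + 2*b + 24)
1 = 1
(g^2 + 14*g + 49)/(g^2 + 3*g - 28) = (g + 7)/(g - 4)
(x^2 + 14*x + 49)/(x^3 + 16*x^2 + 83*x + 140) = (x + 7)/(x^2 + 9*x + 20)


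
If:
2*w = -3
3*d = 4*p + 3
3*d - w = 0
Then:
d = -1/2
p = -9/8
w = -3/2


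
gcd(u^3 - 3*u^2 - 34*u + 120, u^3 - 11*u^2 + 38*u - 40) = u^2 - 9*u + 20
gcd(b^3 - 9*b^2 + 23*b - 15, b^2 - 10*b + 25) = b - 5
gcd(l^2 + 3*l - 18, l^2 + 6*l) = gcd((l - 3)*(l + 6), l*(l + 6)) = l + 6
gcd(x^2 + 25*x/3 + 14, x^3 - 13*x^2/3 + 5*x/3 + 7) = 1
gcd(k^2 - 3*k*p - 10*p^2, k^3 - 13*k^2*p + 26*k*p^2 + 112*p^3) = k + 2*p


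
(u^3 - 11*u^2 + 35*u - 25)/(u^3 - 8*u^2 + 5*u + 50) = (u - 1)/(u + 2)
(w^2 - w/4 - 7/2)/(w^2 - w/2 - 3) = (4*w + 7)/(2*(2*w + 3))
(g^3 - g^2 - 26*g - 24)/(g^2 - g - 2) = (g^2 - 2*g - 24)/(g - 2)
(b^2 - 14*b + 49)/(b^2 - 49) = (b - 7)/(b + 7)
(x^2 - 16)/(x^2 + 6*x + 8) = (x - 4)/(x + 2)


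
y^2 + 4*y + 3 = (y + 1)*(y + 3)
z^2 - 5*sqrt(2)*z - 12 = (z - 6*sqrt(2))*(z + sqrt(2))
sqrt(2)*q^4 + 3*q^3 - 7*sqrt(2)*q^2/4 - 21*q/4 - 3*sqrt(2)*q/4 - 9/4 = (q - 3/2)*(q + 1/2)*(q + 3*sqrt(2)/2)*(sqrt(2)*q + sqrt(2))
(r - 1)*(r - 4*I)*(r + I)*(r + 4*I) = r^4 - r^3 + I*r^3 + 16*r^2 - I*r^2 - 16*r + 16*I*r - 16*I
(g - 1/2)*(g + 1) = g^2 + g/2 - 1/2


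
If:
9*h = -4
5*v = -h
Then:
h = -4/9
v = 4/45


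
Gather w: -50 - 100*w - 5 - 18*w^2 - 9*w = -18*w^2 - 109*w - 55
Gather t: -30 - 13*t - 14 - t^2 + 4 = -t^2 - 13*t - 40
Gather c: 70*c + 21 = 70*c + 21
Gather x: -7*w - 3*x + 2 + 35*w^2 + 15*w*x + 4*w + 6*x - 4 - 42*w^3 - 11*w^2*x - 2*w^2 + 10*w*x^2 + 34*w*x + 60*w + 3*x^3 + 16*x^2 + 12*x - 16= -42*w^3 + 33*w^2 + 57*w + 3*x^3 + x^2*(10*w + 16) + x*(-11*w^2 + 49*w + 15) - 18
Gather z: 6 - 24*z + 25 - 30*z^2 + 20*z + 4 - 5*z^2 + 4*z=35 - 35*z^2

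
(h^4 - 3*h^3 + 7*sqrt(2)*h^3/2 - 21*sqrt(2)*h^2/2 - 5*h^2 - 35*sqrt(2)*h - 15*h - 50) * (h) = h^5 - 3*h^4 + 7*sqrt(2)*h^4/2 - 21*sqrt(2)*h^3/2 - 5*h^3 - 35*sqrt(2)*h^2 - 15*h^2 - 50*h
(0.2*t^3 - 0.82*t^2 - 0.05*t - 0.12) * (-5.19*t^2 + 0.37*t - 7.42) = -1.038*t^5 + 4.3298*t^4 - 1.5279*t^3 + 6.6887*t^2 + 0.3266*t + 0.8904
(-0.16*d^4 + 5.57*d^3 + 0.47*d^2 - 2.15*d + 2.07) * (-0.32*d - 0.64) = 0.0512*d^5 - 1.68*d^4 - 3.7152*d^3 + 0.3872*d^2 + 0.7136*d - 1.3248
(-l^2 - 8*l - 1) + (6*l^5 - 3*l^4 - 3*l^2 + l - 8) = 6*l^5 - 3*l^4 - 4*l^2 - 7*l - 9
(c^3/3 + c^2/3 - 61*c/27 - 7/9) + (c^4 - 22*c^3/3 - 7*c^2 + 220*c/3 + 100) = c^4 - 7*c^3 - 20*c^2/3 + 1919*c/27 + 893/9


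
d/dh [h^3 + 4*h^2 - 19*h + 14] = 3*h^2 + 8*h - 19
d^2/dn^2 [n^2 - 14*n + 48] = 2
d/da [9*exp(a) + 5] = 9*exp(a)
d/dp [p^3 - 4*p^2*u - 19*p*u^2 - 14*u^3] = 3*p^2 - 8*p*u - 19*u^2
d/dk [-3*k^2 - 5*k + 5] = -6*k - 5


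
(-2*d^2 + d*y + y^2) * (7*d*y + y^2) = -14*d^3*y + 5*d^2*y^2 + 8*d*y^3 + y^4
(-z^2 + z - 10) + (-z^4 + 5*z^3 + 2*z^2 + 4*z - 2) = -z^4 + 5*z^3 + z^2 + 5*z - 12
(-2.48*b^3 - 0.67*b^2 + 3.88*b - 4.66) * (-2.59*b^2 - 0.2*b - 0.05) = 6.4232*b^5 + 2.2313*b^4 - 9.7912*b^3 + 11.3269*b^2 + 0.738*b + 0.233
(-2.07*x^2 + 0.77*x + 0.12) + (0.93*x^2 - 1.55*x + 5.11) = -1.14*x^2 - 0.78*x + 5.23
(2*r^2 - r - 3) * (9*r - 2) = 18*r^3 - 13*r^2 - 25*r + 6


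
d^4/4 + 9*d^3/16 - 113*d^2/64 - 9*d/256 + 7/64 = (d/4 + 1)*(d - 7/4)*(d - 1/4)*(d + 1/4)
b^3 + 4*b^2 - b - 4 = (b - 1)*(b + 1)*(b + 4)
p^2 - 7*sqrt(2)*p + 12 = (p - 6*sqrt(2))*(p - sqrt(2))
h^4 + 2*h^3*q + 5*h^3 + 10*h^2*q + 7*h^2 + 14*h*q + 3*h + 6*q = (h + 1)^2*(h + 3)*(h + 2*q)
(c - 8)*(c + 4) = c^2 - 4*c - 32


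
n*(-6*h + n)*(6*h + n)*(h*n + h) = -36*h^3*n^2 - 36*h^3*n + h*n^4 + h*n^3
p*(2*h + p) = 2*h*p + p^2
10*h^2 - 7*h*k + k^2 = (-5*h + k)*(-2*h + k)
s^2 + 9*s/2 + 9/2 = (s + 3/2)*(s + 3)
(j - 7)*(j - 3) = j^2 - 10*j + 21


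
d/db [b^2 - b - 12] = 2*b - 1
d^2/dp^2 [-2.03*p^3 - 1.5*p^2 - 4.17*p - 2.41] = -12.18*p - 3.0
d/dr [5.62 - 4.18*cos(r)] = 4.18*sin(r)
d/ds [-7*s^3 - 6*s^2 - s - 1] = -21*s^2 - 12*s - 1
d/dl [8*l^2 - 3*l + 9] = 16*l - 3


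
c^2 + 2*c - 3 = (c - 1)*(c + 3)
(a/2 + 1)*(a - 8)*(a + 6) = a^3/2 - 26*a - 48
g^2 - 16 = (g - 4)*(g + 4)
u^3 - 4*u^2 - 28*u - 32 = (u - 8)*(u + 2)^2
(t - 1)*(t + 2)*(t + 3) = t^3 + 4*t^2 + t - 6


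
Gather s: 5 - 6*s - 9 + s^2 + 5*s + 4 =s^2 - s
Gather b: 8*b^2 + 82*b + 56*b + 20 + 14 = 8*b^2 + 138*b + 34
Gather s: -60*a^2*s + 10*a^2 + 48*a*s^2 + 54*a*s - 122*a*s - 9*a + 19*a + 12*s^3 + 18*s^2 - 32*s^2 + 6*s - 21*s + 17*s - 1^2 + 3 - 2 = 10*a^2 + 10*a + 12*s^3 + s^2*(48*a - 14) + s*(-60*a^2 - 68*a + 2)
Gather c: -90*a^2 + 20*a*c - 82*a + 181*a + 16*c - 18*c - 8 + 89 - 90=-90*a^2 + 99*a + c*(20*a - 2) - 9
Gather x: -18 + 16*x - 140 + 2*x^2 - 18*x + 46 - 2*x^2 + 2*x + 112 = 0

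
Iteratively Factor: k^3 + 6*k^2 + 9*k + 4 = (k + 4)*(k^2 + 2*k + 1) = (k + 1)*(k + 4)*(k + 1)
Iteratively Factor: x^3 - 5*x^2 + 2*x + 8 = (x - 4)*(x^2 - x - 2) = (x - 4)*(x + 1)*(x - 2)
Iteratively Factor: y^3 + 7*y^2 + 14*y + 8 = (y + 1)*(y^2 + 6*y + 8) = (y + 1)*(y + 2)*(y + 4)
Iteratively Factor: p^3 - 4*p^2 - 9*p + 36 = (p + 3)*(p^2 - 7*p + 12) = (p - 4)*(p + 3)*(p - 3)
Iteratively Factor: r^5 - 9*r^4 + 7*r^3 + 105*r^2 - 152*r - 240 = (r + 1)*(r^4 - 10*r^3 + 17*r^2 + 88*r - 240) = (r - 5)*(r + 1)*(r^3 - 5*r^2 - 8*r + 48) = (r - 5)*(r - 4)*(r + 1)*(r^2 - r - 12) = (r - 5)*(r - 4)*(r + 1)*(r + 3)*(r - 4)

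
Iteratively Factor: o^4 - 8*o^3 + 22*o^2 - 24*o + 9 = (o - 1)*(o^3 - 7*o^2 + 15*o - 9) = (o - 1)^2*(o^2 - 6*o + 9) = (o - 3)*(o - 1)^2*(o - 3)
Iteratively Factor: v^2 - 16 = (v - 4)*(v + 4)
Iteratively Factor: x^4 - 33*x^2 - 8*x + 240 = (x + 4)*(x^3 - 4*x^2 - 17*x + 60) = (x - 3)*(x + 4)*(x^2 - x - 20) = (x - 3)*(x + 4)^2*(x - 5)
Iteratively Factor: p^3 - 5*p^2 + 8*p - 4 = (p - 1)*(p^2 - 4*p + 4) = (p - 2)*(p - 1)*(p - 2)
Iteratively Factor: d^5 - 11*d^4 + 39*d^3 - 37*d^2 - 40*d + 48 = (d - 4)*(d^4 - 7*d^3 + 11*d^2 + 7*d - 12) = (d - 4)*(d - 1)*(d^3 - 6*d^2 + 5*d + 12) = (d - 4)*(d - 1)*(d + 1)*(d^2 - 7*d + 12) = (d - 4)*(d - 3)*(d - 1)*(d + 1)*(d - 4)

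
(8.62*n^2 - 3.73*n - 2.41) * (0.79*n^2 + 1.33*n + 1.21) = 6.8098*n^4 + 8.5179*n^3 + 3.5654*n^2 - 7.7186*n - 2.9161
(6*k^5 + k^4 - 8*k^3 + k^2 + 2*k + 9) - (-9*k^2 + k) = 6*k^5 + k^4 - 8*k^3 + 10*k^2 + k + 9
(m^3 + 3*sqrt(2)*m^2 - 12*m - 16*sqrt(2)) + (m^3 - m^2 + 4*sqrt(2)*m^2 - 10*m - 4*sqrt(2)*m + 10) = 2*m^3 - m^2 + 7*sqrt(2)*m^2 - 22*m - 4*sqrt(2)*m - 16*sqrt(2) + 10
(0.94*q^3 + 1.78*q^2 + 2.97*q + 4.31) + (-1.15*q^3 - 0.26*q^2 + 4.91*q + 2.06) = -0.21*q^3 + 1.52*q^2 + 7.88*q + 6.37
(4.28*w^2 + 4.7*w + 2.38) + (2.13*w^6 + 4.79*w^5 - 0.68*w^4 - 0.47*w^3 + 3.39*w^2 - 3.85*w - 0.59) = 2.13*w^6 + 4.79*w^5 - 0.68*w^4 - 0.47*w^3 + 7.67*w^2 + 0.85*w + 1.79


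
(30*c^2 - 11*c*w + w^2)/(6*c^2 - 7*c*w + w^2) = (-5*c + w)/(-c + w)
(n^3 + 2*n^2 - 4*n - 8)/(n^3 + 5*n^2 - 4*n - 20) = (n + 2)/(n + 5)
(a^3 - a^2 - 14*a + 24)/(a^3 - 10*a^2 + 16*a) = (a^2 + a - 12)/(a*(a - 8))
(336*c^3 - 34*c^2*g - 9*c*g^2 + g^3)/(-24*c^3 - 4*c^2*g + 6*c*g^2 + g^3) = (-56*c^2 + 15*c*g - g^2)/(4*c^2 - g^2)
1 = 1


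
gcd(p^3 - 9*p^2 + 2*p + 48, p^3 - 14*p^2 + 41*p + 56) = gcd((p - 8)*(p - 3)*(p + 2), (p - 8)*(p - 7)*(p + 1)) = p - 8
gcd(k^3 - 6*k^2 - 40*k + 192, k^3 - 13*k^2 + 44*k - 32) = k^2 - 12*k + 32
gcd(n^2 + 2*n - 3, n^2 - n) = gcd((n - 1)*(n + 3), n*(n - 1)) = n - 1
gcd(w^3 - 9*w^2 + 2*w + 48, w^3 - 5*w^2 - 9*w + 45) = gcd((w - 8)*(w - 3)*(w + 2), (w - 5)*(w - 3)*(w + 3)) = w - 3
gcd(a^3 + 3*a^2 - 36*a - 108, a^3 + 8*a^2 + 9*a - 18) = a^2 + 9*a + 18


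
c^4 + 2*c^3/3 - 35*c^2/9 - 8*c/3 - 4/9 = (c - 2)*(c + 1/3)^2*(c + 2)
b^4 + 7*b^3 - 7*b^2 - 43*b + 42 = (b - 2)*(b - 1)*(b + 3)*(b + 7)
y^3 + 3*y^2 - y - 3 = (y - 1)*(y + 1)*(y + 3)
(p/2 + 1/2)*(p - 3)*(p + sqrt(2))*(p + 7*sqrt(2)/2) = p^4/2 - p^3 + 9*sqrt(2)*p^3/4 - 9*sqrt(2)*p^2/2 + 2*p^2 - 27*sqrt(2)*p/4 - 7*p - 21/2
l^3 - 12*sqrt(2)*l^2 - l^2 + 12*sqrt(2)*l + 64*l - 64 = (l - 1)*(l - 8*sqrt(2))*(l - 4*sqrt(2))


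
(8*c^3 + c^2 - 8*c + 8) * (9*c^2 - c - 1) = 72*c^5 + c^4 - 81*c^3 + 79*c^2 - 8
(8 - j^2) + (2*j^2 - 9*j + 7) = j^2 - 9*j + 15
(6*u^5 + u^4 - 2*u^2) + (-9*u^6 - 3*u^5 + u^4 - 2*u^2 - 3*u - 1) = -9*u^6 + 3*u^5 + 2*u^4 - 4*u^2 - 3*u - 1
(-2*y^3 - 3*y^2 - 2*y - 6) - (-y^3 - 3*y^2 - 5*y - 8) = -y^3 + 3*y + 2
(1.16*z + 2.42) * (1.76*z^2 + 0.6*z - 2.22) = 2.0416*z^3 + 4.9552*z^2 - 1.1232*z - 5.3724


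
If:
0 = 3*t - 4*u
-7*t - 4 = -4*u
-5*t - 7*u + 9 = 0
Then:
No Solution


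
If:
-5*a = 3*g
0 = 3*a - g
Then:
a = 0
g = 0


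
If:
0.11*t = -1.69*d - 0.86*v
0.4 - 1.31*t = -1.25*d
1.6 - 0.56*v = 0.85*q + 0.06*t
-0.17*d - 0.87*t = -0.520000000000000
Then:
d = 0.25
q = 2.22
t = 0.55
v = -0.57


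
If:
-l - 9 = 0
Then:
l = -9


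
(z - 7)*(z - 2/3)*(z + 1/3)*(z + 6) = z^4 - 4*z^3/3 - 377*z^2/9 + 128*z/9 + 28/3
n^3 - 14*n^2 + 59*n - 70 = (n - 7)*(n - 5)*(n - 2)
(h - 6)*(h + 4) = h^2 - 2*h - 24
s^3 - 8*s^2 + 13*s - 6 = (s - 6)*(s - 1)^2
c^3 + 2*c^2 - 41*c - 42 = (c - 6)*(c + 1)*(c + 7)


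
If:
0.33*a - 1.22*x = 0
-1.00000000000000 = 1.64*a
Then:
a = -0.61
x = -0.16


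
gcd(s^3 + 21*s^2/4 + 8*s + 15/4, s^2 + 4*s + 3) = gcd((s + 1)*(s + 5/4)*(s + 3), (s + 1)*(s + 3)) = s^2 + 4*s + 3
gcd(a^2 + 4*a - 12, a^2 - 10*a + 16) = a - 2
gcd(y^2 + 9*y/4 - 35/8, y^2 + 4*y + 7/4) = y + 7/2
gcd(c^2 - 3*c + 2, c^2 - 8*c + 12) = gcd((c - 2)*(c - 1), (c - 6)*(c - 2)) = c - 2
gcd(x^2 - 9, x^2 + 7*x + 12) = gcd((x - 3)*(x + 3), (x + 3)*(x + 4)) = x + 3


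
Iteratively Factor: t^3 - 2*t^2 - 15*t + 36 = (t + 4)*(t^2 - 6*t + 9) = (t - 3)*(t + 4)*(t - 3)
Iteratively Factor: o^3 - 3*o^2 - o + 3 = (o + 1)*(o^2 - 4*o + 3) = (o - 1)*(o + 1)*(o - 3)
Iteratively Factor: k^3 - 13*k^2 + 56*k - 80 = (k - 4)*(k^2 - 9*k + 20) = (k - 5)*(k - 4)*(k - 4)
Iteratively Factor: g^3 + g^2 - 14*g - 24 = (g - 4)*(g^2 + 5*g + 6) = (g - 4)*(g + 3)*(g + 2)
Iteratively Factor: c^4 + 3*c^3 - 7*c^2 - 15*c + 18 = (c + 3)*(c^3 - 7*c + 6) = (c + 3)^2*(c^2 - 3*c + 2) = (c - 2)*(c + 3)^2*(c - 1)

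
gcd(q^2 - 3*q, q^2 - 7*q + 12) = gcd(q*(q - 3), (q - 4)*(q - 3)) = q - 3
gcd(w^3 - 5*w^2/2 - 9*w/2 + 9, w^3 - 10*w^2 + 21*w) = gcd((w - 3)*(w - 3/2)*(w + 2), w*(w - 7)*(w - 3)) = w - 3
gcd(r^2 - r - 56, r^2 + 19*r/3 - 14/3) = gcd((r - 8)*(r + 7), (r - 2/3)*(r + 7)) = r + 7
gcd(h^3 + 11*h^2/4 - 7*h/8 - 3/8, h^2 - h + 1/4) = h - 1/2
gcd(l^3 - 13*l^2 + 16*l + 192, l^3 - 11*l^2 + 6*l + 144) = l^2 - 5*l - 24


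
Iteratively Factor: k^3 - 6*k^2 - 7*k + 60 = (k + 3)*(k^2 - 9*k + 20) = (k - 5)*(k + 3)*(k - 4)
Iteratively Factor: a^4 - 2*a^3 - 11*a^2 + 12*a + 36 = (a + 2)*(a^3 - 4*a^2 - 3*a + 18) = (a - 3)*(a + 2)*(a^2 - a - 6) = (a - 3)^2*(a + 2)*(a + 2)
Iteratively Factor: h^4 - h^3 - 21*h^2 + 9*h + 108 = (h - 3)*(h^3 + 2*h^2 - 15*h - 36) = (h - 4)*(h - 3)*(h^2 + 6*h + 9) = (h - 4)*(h - 3)*(h + 3)*(h + 3)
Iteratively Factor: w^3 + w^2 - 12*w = (w + 4)*(w^2 - 3*w) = (w - 3)*(w + 4)*(w)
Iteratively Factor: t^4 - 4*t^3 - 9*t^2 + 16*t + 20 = (t - 2)*(t^3 - 2*t^2 - 13*t - 10) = (t - 2)*(t + 2)*(t^2 - 4*t - 5) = (t - 5)*(t - 2)*(t + 2)*(t + 1)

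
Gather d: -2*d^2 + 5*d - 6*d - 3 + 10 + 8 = -2*d^2 - d + 15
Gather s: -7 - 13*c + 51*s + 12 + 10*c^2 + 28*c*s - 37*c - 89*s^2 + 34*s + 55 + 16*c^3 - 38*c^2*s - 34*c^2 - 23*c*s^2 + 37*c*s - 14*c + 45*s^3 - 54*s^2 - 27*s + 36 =16*c^3 - 24*c^2 - 64*c + 45*s^3 + s^2*(-23*c - 143) + s*(-38*c^2 + 65*c + 58) + 96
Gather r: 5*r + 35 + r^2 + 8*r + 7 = r^2 + 13*r + 42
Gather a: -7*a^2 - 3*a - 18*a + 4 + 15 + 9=-7*a^2 - 21*a + 28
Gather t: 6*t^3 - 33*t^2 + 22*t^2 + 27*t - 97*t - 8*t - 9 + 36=6*t^3 - 11*t^2 - 78*t + 27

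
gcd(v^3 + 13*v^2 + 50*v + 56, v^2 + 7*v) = v + 7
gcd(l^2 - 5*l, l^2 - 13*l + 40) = l - 5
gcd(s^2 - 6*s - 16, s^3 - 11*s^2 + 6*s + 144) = s - 8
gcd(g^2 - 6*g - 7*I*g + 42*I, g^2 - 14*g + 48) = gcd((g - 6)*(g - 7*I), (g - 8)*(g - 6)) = g - 6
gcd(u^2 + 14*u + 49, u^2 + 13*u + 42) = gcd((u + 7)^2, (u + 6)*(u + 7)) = u + 7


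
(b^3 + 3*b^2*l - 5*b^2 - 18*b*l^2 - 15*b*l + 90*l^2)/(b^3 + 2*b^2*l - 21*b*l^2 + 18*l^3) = (b - 5)/(b - l)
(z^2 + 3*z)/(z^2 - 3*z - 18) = z/(z - 6)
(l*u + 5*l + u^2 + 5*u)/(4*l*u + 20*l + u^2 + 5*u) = (l + u)/(4*l + u)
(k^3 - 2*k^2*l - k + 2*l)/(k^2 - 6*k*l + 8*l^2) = (k^2 - 1)/(k - 4*l)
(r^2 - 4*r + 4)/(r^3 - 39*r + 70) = (r - 2)/(r^2 + 2*r - 35)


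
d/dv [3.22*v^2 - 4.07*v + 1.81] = 6.44*v - 4.07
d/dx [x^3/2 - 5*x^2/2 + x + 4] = 3*x^2/2 - 5*x + 1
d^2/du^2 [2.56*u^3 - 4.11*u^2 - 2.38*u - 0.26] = 15.36*u - 8.22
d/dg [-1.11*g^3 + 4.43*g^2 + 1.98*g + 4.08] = -3.33*g^2 + 8.86*g + 1.98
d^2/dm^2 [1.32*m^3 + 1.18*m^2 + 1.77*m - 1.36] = 7.92*m + 2.36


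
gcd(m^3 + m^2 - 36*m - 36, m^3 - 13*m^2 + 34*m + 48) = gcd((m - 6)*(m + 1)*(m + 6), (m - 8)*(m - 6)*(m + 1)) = m^2 - 5*m - 6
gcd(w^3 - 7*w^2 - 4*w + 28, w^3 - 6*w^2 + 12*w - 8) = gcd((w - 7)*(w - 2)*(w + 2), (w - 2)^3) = w - 2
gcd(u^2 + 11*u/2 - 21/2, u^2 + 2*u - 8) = 1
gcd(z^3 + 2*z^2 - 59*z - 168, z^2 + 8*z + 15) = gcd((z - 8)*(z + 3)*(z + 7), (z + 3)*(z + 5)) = z + 3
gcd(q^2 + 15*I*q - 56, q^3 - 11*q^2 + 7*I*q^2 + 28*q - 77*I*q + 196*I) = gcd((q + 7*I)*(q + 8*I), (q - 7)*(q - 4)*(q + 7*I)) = q + 7*I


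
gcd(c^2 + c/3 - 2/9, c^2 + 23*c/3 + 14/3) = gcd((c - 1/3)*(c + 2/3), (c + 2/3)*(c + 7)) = c + 2/3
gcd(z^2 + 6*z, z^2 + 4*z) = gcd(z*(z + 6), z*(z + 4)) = z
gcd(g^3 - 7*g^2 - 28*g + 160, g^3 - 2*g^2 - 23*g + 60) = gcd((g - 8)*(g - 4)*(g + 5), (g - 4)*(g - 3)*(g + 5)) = g^2 + g - 20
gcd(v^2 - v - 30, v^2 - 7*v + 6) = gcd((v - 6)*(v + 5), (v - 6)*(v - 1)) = v - 6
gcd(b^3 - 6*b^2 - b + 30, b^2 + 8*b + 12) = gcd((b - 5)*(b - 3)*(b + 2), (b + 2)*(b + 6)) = b + 2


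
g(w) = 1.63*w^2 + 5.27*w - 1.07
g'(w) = 3.26*w + 5.27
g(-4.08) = 4.56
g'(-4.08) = -8.03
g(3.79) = 42.32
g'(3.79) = 17.63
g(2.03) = 16.35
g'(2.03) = 11.89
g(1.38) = 9.31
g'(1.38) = 9.77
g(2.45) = 21.63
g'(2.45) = 13.26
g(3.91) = 44.46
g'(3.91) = 18.02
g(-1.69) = -5.32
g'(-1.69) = -0.24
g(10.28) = 225.36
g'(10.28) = 38.78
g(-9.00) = 83.53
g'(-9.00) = -24.07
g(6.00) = 89.23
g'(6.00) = 24.83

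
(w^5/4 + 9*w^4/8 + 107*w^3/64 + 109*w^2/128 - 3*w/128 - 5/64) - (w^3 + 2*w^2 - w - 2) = w^5/4 + 9*w^4/8 + 43*w^3/64 - 147*w^2/128 + 125*w/128 + 123/64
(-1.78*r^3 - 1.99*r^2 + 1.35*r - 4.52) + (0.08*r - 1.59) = -1.78*r^3 - 1.99*r^2 + 1.43*r - 6.11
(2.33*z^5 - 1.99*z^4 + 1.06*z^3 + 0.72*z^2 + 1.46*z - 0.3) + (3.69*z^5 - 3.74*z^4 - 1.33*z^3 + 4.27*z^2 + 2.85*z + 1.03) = 6.02*z^5 - 5.73*z^4 - 0.27*z^3 + 4.99*z^2 + 4.31*z + 0.73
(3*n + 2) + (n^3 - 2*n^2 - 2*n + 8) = n^3 - 2*n^2 + n + 10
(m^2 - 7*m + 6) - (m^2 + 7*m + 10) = -14*m - 4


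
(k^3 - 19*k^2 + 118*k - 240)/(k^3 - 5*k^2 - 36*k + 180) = (k - 8)/(k + 6)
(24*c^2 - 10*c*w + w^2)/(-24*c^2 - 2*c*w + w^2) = (-4*c + w)/(4*c + w)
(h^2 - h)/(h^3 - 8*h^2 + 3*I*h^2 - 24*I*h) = (h - 1)/(h^2 + h*(-8 + 3*I) - 24*I)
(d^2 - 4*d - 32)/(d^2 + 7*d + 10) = (d^2 - 4*d - 32)/(d^2 + 7*d + 10)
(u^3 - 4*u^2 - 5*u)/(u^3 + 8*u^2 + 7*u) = (u - 5)/(u + 7)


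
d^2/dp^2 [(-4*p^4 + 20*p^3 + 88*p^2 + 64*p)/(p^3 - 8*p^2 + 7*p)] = 8*(5*p^3 + 111*p^2 - 993*p + 2389)/(p^6 - 24*p^5 + 213*p^4 - 848*p^3 + 1491*p^2 - 1176*p + 343)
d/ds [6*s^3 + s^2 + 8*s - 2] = 18*s^2 + 2*s + 8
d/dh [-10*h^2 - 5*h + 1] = -20*h - 5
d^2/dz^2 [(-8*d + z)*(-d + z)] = 2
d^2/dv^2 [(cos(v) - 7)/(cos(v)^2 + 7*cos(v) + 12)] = (-9*(1 - cos(2*v))^2*cos(v) + 35*(1 - cos(2*v))^2 - 3727*cos(v) + 238*cos(2*v) + 213*cos(3*v) + 2*cos(5*v) - 2646)/(4*(cos(v) + 3)^3*(cos(v) + 4)^3)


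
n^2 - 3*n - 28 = (n - 7)*(n + 4)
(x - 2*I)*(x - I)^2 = x^3 - 4*I*x^2 - 5*x + 2*I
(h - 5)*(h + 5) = h^2 - 25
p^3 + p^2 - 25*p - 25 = (p - 5)*(p + 1)*(p + 5)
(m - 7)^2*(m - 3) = m^3 - 17*m^2 + 91*m - 147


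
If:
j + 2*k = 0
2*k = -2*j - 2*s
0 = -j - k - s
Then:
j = -2*s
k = s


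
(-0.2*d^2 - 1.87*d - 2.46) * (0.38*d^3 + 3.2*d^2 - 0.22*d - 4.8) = -0.076*d^5 - 1.3506*d^4 - 6.8748*d^3 - 6.5006*d^2 + 9.5172*d + 11.808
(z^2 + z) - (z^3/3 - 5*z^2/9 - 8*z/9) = -z^3/3 + 14*z^2/9 + 17*z/9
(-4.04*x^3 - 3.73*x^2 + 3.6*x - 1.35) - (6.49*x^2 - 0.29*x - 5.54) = -4.04*x^3 - 10.22*x^2 + 3.89*x + 4.19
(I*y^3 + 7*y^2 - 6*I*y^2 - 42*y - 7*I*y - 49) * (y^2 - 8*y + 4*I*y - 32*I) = I*y^5 + 3*y^4 - 14*I*y^4 - 42*y^3 + 69*I*y^3 + 123*y^2 - 336*I*y^2 + 168*y + 1148*I*y + 1568*I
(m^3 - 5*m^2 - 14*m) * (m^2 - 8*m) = m^5 - 13*m^4 + 26*m^3 + 112*m^2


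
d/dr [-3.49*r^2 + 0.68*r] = 0.68 - 6.98*r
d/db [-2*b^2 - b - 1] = -4*b - 1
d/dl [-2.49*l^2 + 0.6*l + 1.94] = 0.6 - 4.98*l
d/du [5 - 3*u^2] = -6*u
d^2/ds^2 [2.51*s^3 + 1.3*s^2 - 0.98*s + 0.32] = 15.06*s + 2.6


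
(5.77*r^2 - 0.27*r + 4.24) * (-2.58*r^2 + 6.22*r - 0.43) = -14.8866*r^4 + 36.586*r^3 - 15.0997*r^2 + 26.4889*r - 1.8232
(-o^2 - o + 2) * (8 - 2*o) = 2*o^3 - 6*o^2 - 12*o + 16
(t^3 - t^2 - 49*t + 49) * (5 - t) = -t^4 + 6*t^3 + 44*t^2 - 294*t + 245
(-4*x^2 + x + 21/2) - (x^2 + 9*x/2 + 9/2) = -5*x^2 - 7*x/2 + 6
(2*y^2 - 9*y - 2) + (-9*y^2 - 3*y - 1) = -7*y^2 - 12*y - 3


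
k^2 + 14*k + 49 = (k + 7)^2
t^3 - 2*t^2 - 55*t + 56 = (t - 8)*(t - 1)*(t + 7)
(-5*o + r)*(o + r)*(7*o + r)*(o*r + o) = -35*o^4*r - 35*o^4 - 33*o^3*r^2 - 33*o^3*r + 3*o^2*r^3 + 3*o^2*r^2 + o*r^4 + o*r^3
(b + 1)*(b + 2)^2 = b^3 + 5*b^2 + 8*b + 4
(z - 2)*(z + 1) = z^2 - z - 2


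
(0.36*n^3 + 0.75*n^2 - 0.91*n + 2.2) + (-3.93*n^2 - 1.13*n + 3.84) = 0.36*n^3 - 3.18*n^2 - 2.04*n + 6.04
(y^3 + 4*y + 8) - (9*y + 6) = y^3 - 5*y + 2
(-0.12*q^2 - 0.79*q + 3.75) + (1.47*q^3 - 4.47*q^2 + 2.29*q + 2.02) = 1.47*q^3 - 4.59*q^2 + 1.5*q + 5.77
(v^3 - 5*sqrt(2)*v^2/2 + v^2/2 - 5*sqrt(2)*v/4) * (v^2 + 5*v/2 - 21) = v^5 - 5*sqrt(2)*v^4/2 + 3*v^4 - 79*v^3/4 - 15*sqrt(2)*v^3/2 - 21*v^2/2 + 395*sqrt(2)*v^2/8 + 105*sqrt(2)*v/4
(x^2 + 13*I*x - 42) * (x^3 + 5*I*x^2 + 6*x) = x^5 + 18*I*x^4 - 101*x^3 - 132*I*x^2 - 252*x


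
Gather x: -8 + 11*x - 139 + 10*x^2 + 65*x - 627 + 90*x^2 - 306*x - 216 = 100*x^2 - 230*x - 990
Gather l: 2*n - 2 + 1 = 2*n - 1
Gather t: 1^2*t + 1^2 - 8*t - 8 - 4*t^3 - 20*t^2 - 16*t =-4*t^3 - 20*t^2 - 23*t - 7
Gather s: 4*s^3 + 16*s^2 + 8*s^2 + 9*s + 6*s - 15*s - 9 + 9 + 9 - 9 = 4*s^3 + 24*s^2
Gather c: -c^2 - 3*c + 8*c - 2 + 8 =-c^2 + 5*c + 6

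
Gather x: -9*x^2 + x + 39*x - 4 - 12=-9*x^2 + 40*x - 16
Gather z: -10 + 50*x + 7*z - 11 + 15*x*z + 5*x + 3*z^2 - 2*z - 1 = 55*x + 3*z^2 + z*(15*x + 5) - 22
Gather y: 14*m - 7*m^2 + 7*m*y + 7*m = -7*m^2 + 7*m*y + 21*m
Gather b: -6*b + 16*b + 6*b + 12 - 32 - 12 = 16*b - 32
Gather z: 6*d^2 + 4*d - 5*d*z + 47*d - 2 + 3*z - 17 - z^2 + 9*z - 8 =6*d^2 + 51*d - z^2 + z*(12 - 5*d) - 27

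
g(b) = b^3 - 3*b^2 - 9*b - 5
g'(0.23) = -10.22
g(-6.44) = -338.55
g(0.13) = -6.22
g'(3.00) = 0.00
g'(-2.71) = 29.29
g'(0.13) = -9.73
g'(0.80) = -11.88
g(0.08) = -5.74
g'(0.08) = -9.46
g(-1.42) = -1.13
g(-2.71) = -22.54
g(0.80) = -13.61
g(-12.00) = -2057.00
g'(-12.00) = 495.00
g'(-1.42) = 5.57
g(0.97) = -15.64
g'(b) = 3*b^2 - 6*b - 9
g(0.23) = -7.22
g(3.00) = -32.00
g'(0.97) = -12.00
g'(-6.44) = 154.06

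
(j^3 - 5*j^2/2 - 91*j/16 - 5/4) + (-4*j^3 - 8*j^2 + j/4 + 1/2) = -3*j^3 - 21*j^2/2 - 87*j/16 - 3/4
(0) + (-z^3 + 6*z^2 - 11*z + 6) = -z^3 + 6*z^2 - 11*z + 6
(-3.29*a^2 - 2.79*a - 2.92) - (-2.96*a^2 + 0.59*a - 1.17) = -0.33*a^2 - 3.38*a - 1.75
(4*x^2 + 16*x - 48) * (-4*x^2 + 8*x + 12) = -16*x^4 - 32*x^3 + 368*x^2 - 192*x - 576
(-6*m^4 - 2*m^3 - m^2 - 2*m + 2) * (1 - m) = 6*m^5 - 4*m^4 - m^3 + m^2 - 4*m + 2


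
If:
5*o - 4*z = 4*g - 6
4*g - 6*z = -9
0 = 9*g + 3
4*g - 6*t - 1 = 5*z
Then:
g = -1/3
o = -4/9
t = -157/108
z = 23/18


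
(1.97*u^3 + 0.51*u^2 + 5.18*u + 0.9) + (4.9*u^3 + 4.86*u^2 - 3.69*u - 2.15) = 6.87*u^3 + 5.37*u^2 + 1.49*u - 1.25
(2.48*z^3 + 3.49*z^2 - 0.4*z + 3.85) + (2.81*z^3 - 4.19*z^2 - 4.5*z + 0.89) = 5.29*z^3 - 0.7*z^2 - 4.9*z + 4.74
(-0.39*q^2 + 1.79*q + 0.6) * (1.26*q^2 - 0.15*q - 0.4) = -0.4914*q^4 + 2.3139*q^3 + 0.6435*q^2 - 0.806*q - 0.24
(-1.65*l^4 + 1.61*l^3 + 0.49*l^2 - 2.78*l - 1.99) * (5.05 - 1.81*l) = 2.9865*l^5 - 11.2466*l^4 + 7.2436*l^3 + 7.5063*l^2 - 10.4371*l - 10.0495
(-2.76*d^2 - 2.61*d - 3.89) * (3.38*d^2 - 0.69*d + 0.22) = -9.3288*d^4 - 6.9174*d^3 - 11.9545*d^2 + 2.1099*d - 0.8558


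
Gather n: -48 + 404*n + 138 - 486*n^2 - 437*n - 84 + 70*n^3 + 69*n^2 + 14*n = 70*n^3 - 417*n^2 - 19*n + 6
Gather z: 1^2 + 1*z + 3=z + 4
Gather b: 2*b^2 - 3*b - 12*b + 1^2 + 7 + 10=2*b^2 - 15*b + 18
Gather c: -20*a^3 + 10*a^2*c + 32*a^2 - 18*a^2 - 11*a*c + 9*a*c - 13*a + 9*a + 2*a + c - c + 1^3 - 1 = -20*a^3 + 14*a^2 - 2*a + c*(10*a^2 - 2*a)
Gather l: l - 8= l - 8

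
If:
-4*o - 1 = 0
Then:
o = -1/4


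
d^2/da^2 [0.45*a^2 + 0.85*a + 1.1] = 0.900000000000000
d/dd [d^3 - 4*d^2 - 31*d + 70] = 3*d^2 - 8*d - 31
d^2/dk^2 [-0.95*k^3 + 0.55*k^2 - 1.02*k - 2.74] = 1.1 - 5.7*k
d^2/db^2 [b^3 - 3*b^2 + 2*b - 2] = 6*b - 6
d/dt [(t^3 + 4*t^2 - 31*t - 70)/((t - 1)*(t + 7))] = (t^2 - 2*t + 13)/(t^2 - 2*t + 1)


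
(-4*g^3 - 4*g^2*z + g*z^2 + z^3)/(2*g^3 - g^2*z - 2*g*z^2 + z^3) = (2*g + z)/(-g + z)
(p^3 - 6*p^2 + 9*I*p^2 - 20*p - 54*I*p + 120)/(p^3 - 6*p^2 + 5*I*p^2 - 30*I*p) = (p + 4*I)/p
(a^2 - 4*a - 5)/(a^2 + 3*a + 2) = (a - 5)/(a + 2)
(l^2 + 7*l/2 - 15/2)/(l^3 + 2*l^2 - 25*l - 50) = (l - 3/2)/(l^2 - 3*l - 10)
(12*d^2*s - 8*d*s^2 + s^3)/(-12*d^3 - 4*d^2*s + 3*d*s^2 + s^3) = s*(-6*d + s)/(6*d^2 + 5*d*s + s^2)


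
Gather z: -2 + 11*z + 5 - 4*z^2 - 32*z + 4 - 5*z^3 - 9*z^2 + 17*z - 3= -5*z^3 - 13*z^2 - 4*z + 4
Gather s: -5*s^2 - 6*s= -5*s^2 - 6*s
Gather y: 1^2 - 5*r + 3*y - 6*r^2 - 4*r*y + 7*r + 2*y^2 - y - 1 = -6*r^2 + 2*r + 2*y^2 + y*(2 - 4*r)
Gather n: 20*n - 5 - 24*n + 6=1 - 4*n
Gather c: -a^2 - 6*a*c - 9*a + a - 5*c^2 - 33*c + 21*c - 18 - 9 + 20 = -a^2 - 8*a - 5*c^2 + c*(-6*a - 12) - 7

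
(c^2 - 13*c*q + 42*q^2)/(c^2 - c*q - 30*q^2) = (c - 7*q)/(c + 5*q)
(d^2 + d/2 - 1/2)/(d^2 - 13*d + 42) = (2*d^2 + d - 1)/(2*(d^2 - 13*d + 42))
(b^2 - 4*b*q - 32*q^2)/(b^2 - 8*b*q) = (b + 4*q)/b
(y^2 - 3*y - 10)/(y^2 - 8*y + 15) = (y + 2)/(y - 3)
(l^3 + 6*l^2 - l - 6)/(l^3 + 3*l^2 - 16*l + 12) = (l + 1)/(l - 2)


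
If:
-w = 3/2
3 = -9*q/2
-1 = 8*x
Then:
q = -2/3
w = -3/2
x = -1/8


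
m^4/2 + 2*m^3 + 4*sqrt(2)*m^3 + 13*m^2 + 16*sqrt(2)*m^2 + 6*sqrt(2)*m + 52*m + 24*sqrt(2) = (m + 4)*(m + 6*sqrt(2))*(sqrt(2)*m/2 + 1)^2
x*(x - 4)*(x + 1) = x^3 - 3*x^2 - 4*x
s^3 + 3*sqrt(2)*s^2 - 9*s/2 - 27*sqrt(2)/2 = (s - 3*sqrt(2)/2)*(s + 3*sqrt(2)/2)*(s + 3*sqrt(2))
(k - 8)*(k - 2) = k^2 - 10*k + 16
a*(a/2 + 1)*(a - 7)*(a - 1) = a^4/2 - 3*a^3 - 9*a^2/2 + 7*a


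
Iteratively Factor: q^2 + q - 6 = (q - 2)*(q + 3)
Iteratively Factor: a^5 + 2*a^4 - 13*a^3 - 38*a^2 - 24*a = (a)*(a^4 + 2*a^3 - 13*a^2 - 38*a - 24) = a*(a + 3)*(a^3 - a^2 - 10*a - 8) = a*(a + 1)*(a + 3)*(a^2 - 2*a - 8) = a*(a + 1)*(a + 2)*(a + 3)*(a - 4)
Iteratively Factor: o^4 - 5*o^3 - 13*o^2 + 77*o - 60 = (o - 5)*(o^3 - 13*o + 12) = (o - 5)*(o + 4)*(o^2 - 4*o + 3) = (o - 5)*(o - 3)*(o + 4)*(o - 1)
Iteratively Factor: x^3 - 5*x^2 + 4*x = (x - 1)*(x^2 - 4*x) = (x - 4)*(x - 1)*(x)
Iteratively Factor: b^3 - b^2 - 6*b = (b)*(b^2 - b - 6) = b*(b - 3)*(b + 2)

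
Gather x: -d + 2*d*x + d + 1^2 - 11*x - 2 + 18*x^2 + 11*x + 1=2*d*x + 18*x^2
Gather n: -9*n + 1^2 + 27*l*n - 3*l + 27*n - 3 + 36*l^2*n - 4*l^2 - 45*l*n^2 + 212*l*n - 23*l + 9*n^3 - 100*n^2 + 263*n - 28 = -4*l^2 - 26*l + 9*n^3 + n^2*(-45*l - 100) + n*(36*l^2 + 239*l + 281) - 30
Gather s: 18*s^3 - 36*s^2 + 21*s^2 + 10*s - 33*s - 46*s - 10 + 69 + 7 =18*s^3 - 15*s^2 - 69*s + 66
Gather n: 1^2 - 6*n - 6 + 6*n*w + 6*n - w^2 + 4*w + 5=6*n*w - w^2 + 4*w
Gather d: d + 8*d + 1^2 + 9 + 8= 9*d + 18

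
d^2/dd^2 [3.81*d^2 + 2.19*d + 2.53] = 7.62000000000000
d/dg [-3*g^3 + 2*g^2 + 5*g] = -9*g^2 + 4*g + 5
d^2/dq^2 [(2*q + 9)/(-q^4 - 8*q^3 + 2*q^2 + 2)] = 4*(-8*q^2*(2*q + 9)*(q^2 + 6*q - 1)^2 + (4*q^3 + 24*q^2 - 4*q + (2*q + 9)*(3*q^2 + 12*q - 1))*(q^4 + 8*q^3 - 2*q^2 - 2))/(q^4 + 8*q^3 - 2*q^2 - 2)^3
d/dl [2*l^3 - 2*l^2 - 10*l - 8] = 6*l^2 - 4*l - 10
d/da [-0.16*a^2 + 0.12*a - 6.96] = 0.12 - 0.32*a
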